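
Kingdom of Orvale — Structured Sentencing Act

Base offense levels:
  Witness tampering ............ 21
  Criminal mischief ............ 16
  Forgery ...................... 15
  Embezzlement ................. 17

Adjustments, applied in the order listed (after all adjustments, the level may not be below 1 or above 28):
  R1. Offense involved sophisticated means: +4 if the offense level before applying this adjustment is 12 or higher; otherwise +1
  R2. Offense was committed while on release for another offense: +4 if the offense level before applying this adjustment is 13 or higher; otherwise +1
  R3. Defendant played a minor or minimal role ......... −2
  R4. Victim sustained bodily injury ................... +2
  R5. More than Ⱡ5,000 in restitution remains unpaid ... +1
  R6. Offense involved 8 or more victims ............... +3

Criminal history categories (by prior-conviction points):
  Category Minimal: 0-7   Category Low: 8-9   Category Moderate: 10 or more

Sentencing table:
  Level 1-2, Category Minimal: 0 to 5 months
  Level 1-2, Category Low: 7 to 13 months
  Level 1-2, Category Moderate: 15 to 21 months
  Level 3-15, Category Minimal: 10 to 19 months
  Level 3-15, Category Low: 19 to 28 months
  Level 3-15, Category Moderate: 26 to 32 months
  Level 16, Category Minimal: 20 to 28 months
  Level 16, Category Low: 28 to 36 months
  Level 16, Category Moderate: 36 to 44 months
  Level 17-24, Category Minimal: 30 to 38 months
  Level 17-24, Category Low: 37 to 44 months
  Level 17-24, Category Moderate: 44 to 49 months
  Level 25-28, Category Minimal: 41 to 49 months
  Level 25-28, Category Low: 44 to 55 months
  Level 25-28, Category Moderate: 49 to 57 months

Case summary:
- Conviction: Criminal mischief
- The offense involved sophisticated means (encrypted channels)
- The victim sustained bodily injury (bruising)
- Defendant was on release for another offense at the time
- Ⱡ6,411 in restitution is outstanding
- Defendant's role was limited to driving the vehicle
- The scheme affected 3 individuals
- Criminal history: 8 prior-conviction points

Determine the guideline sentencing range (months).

Base offense level for criminal mischief: 16.
R1 applies (level before this adjustment is 16 ≥ 12, so +4): 16 + 4 = 20.
R2 applies (level before this adjustment is 20 ≥ 13, so +4): 20 + 4 = 24.
R3 applies: 24 − 2 = 22.
R4 applies: 22 + 2 = 24.
R5 applies: 24 + 1 = 25.
R6 does not apply.
Final offense level: 25.
Criminal history: 8 prior points → Category Low (8-9).
Level 25 falls in the 25-28 band.
Grid: Level 25-28 × Category Low = 44-55 months.

44-55 months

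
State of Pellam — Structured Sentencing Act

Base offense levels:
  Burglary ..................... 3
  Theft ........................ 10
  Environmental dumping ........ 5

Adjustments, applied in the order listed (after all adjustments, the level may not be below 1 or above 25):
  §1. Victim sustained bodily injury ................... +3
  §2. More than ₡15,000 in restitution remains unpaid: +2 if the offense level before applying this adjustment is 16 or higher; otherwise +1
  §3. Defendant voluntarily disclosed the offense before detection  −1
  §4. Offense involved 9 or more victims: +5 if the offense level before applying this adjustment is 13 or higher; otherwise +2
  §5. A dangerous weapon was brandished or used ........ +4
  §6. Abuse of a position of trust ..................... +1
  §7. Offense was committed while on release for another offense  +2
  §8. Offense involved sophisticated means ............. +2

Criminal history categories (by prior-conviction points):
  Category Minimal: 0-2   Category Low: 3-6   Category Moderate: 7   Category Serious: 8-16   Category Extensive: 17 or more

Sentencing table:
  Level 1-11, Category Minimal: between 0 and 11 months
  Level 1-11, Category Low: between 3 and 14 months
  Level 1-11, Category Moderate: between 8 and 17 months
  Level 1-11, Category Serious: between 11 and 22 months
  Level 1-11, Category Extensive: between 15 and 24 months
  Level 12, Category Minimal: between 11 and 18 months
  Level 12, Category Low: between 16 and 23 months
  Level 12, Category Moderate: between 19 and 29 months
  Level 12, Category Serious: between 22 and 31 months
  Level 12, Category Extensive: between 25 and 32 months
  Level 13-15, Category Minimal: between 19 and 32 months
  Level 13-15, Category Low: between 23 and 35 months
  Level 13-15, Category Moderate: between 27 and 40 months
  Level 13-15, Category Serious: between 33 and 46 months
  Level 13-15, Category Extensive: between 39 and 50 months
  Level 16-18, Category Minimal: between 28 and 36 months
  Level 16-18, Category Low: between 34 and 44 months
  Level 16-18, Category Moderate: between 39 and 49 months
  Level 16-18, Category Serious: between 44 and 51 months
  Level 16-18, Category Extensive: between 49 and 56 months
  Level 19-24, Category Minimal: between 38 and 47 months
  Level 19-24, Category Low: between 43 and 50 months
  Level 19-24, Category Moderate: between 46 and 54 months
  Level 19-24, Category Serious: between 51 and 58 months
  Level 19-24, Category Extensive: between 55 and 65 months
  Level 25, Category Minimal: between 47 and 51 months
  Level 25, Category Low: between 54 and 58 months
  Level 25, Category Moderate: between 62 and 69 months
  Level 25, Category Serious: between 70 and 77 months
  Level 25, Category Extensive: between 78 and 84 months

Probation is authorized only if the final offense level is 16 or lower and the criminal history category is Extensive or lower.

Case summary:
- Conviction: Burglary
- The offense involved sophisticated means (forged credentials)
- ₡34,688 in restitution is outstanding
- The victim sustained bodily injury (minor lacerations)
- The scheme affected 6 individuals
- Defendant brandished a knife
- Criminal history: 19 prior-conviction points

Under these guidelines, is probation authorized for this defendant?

Base offense level for burglary: 3.
§1 applies: 3 + 3 = 6.
§2 applies (level before this adjustment is 6 < 16, so +1): 6 + 1 = 7.
§3 does not apply.
§4 does not apply.
§5 applies: 7 + 4 = 11.
§6 does not apply.
§7 does not apply.
§8 applies: 11 + 2 = 13.
Final offense level: 13.
Criminal history: 19 prior points → Category Extensive (17+).
Level 13 falls in the 13-15 band.
Grid: Level 13-15 × Category Extensive = 39-50 months.
Probation check: level 13 ≤ 16 and category Extensive ≤ Extensive → eligible.

Yes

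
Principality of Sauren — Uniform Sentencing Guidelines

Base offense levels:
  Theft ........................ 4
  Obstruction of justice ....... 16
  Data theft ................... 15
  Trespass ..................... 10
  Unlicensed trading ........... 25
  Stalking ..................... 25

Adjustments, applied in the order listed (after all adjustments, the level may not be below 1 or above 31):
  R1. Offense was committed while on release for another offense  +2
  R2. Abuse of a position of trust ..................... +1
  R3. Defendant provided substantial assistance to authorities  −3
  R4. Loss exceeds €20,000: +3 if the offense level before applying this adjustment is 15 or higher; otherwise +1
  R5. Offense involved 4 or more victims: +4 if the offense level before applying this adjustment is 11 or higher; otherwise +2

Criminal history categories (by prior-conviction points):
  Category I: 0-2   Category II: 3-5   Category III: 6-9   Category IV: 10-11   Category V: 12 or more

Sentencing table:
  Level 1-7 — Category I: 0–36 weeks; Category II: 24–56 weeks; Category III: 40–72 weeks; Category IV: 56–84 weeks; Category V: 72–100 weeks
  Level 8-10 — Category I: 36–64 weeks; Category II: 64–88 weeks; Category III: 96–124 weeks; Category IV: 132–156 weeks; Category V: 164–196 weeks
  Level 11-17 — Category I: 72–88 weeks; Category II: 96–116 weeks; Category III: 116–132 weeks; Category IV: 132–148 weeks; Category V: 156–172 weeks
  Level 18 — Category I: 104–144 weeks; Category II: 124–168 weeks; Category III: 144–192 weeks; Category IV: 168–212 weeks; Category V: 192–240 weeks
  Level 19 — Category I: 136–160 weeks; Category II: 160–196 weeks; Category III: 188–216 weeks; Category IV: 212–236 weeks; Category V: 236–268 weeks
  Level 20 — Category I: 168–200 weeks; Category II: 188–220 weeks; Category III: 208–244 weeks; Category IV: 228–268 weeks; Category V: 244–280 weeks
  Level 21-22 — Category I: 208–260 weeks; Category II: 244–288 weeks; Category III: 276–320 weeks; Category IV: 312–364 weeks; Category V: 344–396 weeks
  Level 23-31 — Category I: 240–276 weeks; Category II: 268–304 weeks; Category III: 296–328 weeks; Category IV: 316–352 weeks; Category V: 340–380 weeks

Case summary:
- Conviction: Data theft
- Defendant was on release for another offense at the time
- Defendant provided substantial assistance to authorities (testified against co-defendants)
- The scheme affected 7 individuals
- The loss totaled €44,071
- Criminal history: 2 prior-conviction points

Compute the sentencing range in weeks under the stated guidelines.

Base offense level for data theft: 15.
R1 applies: 15 + 2 = 17.
R2 does not apply.
R3 applies: 17 − 3 = 14.
R4 applies (level before this adjustment is 14 < 15, so +1): 14 + 1 = 15.
R5 applies (level before this adjustment is 15 ≥ 11, so +4): 15 + 4 = 19.
Final offense level: 19.
Criminal history: 2 prior points → Category I (0-2).
Level 19 falls in the 19 band.
Grid: Level 19 × Category I = 136-160 weeks.

136-160 weeks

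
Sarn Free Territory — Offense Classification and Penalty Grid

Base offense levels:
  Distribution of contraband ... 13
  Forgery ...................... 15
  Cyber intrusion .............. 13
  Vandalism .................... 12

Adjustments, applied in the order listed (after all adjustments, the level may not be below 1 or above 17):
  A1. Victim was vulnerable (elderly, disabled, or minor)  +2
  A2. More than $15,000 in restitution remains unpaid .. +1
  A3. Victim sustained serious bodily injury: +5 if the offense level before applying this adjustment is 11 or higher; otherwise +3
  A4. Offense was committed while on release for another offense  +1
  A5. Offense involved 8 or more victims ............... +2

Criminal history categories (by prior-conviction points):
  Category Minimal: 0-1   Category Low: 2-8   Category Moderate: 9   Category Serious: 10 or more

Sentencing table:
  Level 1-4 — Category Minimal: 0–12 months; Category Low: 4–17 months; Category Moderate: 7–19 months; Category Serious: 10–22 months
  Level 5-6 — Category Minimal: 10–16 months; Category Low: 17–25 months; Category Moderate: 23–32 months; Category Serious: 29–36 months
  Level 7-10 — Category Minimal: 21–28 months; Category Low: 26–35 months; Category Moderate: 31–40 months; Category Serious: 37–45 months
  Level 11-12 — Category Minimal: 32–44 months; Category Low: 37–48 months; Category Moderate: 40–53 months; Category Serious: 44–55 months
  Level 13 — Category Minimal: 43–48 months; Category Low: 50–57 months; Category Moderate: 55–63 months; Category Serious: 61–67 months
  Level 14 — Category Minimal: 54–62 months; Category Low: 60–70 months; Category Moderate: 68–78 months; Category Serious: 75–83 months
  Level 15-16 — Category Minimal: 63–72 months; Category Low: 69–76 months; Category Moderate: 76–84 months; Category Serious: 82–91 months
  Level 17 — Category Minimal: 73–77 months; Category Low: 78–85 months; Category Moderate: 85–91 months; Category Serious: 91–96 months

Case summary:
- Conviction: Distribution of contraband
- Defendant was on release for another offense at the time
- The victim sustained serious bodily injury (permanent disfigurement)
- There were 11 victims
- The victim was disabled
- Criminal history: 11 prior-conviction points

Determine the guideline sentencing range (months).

91-96 months

Base offense level for distribution of contraband: 13.
A1 applies: 13 + 2 = 15.
A2 does not apply.
A3 applies (level before this adjustment is 15 ≥ 11, so +5): 15 + 5 = 20.
A4 applies: 20 + 1 = 21.
A5 applies: 21 + 2 = 23.
Level 23 exceeds the maximum of 17; capped at 17.
Final offense level: 17.
Criminal history: 11 prior points → Category Serious (10+).
Level 17 falls in the 17 band.
Grid: Level 17 × Category Serious = 91-96 months.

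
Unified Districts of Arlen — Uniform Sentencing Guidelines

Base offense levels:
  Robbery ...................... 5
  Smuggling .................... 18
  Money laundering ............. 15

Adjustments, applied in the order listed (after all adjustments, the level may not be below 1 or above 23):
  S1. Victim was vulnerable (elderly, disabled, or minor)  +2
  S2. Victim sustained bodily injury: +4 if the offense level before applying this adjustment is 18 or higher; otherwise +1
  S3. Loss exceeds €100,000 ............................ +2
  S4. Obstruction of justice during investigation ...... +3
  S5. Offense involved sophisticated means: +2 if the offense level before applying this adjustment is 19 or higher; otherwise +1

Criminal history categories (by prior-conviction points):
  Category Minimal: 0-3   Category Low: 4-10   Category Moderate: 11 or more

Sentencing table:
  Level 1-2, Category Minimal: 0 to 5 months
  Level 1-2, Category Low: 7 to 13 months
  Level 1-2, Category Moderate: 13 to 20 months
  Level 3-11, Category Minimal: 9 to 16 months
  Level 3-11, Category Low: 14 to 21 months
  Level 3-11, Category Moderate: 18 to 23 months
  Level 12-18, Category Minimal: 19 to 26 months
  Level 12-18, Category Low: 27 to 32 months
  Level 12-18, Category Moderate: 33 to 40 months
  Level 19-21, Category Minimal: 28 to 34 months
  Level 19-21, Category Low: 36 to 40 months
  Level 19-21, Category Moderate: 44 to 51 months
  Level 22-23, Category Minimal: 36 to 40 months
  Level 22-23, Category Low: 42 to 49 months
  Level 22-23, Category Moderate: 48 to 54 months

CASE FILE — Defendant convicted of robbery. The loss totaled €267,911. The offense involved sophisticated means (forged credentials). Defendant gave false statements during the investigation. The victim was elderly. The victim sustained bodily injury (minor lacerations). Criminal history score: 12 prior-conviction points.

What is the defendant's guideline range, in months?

Base offense level for robbery: 5.
S1 applies: 5 + 2 = 7.
S2 applies (level before this adjustment is 7 < 18, so +1): 7 + 1 = 8.
S3 applies: 8 + 2 = 10.
S4 applies: 10 + 3 = 13.
S5 applies (level before this adjustment is 13 < 19, so +1): 13 + 1 = 14.
Final offense level: 14.
Criminal history: 12 prior points → Category Moderate (11+).
Level 14 falls in the 12-18 band.
Grid: Level 12-18 × Category Moderate = 33-40 months.

33-40 months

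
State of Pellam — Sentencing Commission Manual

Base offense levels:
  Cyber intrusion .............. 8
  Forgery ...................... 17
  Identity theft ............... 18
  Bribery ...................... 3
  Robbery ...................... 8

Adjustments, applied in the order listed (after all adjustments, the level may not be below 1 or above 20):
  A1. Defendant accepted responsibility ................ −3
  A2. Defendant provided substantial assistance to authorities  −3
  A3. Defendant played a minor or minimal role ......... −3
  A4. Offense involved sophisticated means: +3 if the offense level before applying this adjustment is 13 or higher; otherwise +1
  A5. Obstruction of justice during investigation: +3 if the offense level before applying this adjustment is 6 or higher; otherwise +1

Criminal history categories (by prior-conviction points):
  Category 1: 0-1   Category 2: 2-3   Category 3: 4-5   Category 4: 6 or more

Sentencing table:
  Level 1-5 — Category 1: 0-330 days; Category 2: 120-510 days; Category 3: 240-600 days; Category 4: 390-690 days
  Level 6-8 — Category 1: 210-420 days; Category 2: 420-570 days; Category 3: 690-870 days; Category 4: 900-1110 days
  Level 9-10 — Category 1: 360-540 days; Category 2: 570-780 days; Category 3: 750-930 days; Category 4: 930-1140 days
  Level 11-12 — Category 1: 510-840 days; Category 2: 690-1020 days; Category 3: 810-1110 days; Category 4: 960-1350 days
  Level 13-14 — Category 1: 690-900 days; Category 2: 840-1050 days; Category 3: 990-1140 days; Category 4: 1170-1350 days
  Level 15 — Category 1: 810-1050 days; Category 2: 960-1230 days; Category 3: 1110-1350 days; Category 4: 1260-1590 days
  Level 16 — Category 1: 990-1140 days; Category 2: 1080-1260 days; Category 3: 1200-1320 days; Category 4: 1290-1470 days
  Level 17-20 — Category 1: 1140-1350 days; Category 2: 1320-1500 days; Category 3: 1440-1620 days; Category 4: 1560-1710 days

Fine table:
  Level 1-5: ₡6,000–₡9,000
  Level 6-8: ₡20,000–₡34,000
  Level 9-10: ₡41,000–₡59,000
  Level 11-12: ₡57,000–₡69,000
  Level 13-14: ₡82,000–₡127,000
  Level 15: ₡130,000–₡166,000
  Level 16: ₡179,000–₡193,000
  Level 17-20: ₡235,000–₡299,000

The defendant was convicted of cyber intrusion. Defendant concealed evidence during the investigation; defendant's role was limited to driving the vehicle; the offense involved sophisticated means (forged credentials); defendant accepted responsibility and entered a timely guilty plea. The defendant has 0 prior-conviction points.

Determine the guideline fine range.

Base offense level for cyber intrusion: 8.
A1 applies: 8 − 3 = 5.
A3 applies: 5 − 3 = 2.
A4 applies (level before this adjustment is 2 < 13, so +1): 2 + 1 = 3.
A5 applies (level before this adjustment is 3 < 6, so +1): 3 + 1 = 4.
Final offense level: 4.
Level 4 falls in the 1-5 band.
Fine table: Level 1-5 → ₡6,000–₡9,000.

₡6,000–₡9,000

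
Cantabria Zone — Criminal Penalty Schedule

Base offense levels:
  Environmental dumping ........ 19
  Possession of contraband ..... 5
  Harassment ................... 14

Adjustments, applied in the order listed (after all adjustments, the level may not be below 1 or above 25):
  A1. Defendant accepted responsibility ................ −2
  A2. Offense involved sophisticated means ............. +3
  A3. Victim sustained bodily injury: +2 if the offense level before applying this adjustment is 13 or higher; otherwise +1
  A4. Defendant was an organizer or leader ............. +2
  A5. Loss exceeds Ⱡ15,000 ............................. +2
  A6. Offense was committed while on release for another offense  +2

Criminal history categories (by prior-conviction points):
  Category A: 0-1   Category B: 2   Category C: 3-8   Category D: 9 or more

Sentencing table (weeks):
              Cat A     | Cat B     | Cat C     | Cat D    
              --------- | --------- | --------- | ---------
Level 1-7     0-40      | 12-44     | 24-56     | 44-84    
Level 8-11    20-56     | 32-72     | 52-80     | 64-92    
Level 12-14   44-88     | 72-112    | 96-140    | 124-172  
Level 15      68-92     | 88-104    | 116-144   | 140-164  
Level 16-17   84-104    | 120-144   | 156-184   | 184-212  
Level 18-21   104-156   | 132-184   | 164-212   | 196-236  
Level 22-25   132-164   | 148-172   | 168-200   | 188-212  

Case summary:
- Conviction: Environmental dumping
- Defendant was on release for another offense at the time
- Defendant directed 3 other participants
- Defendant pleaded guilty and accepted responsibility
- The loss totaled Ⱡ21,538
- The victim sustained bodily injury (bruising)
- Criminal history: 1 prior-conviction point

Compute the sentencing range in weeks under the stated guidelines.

Base offense level for environmental dumping: 19.
A1 applies: 19 − 2 = 17.
A2 does not apply.
A3 applies (level before this adjustment is 17 ≥ 13, so +2): 17 + 2 = 19.
A4 applies: 19 + 2 = 21.
A5 applies: 21 + 2 = 23.
A6 applies: 23 + 2 = 25.
Final offense level: 25.
Criminal history: 1 prior point → Category A (0-1).
Level 25 falls in the 22-25 band.
Grid: Level 22-25 × Category A = 132-164 weeks.

132-164 weeks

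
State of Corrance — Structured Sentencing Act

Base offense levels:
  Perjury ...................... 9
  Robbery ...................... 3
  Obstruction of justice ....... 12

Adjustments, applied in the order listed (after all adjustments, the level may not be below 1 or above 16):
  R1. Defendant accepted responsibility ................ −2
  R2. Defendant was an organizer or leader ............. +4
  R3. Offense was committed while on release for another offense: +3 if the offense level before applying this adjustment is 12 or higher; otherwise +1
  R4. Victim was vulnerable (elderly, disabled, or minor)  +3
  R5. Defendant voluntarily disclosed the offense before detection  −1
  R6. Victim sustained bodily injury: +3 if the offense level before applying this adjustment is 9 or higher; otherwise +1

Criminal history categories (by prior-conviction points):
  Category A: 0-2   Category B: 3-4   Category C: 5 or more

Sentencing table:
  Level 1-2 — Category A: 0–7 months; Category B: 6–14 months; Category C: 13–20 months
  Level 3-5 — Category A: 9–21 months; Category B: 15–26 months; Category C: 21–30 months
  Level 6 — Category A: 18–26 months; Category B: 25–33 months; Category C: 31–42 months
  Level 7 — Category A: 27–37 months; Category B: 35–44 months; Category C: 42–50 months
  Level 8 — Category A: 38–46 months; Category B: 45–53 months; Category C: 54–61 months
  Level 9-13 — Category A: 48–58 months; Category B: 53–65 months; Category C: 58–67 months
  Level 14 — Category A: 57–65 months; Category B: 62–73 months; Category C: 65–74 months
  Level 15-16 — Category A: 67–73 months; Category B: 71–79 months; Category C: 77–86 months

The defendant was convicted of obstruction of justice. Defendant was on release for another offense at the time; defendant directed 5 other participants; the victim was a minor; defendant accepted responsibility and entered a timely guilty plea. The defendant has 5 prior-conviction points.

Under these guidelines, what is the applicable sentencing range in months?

77-86 months

Base offense level for obstruction of justice: 12.
R1 applies: 12 − 2 = 10.
R2 applies: 10 + 4 = 14.
R3 applies (level before this adjustment is 14 ≥ 12, so +3): 14 + 3 = 17.
R4 applies: 17 + 3 = 20.
R6 does not apply.
Level 20 exceeds the maximum of 16; capped at 16.
Final offense level: 16.
Criminal history: 5 prior points → Category C (5+).
Level 16 falls in the 15-16 band.
Grid: Level 15-16 × Category C = 77-86 months.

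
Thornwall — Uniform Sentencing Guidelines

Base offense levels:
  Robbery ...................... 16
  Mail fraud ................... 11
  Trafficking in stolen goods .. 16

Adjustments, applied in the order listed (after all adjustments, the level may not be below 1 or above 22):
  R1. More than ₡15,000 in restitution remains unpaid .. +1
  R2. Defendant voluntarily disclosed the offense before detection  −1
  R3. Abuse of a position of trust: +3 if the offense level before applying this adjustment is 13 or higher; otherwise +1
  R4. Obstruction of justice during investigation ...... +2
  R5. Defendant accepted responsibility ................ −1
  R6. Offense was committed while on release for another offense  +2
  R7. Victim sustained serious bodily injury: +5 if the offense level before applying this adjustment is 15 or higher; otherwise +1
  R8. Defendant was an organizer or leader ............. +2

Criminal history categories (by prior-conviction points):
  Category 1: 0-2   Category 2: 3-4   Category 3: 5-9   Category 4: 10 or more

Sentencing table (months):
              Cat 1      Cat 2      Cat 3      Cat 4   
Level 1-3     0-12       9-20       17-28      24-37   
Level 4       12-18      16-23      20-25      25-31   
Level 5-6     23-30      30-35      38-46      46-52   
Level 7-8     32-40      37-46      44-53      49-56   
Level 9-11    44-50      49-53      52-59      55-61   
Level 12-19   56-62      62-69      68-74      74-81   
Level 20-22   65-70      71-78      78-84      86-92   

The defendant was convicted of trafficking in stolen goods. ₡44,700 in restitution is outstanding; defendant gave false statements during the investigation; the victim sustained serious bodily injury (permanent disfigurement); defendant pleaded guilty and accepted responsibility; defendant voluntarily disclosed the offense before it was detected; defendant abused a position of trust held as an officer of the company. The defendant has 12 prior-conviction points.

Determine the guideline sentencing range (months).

86-92 months

Base offense level for trafficking in stolen goods: 16.
R1 applies: 16 + 1 = 17.
R2 applies: 17 − 1 = 16.
R3 applies (level before this adjustment is 16 ≥ 13, so +3): 16 + 3 = 19.
R4 applies: 19 + 2 = 21.
R5 applies: 21 − 1 = 20.
R6 does not apply.
R7 applies (level before this adjustment is 20 ≥ 15, so +5): 20 + 5 = 25.
Level 25 exceeds the maximum of 22; capped at 22.
Final offense level: 22.
Criminal history: 12 prior points → Category 4 (10+).
Level 22 falls in the 20-22 band.
Grid: Level 20-22 × Category 4 = 86-92 months.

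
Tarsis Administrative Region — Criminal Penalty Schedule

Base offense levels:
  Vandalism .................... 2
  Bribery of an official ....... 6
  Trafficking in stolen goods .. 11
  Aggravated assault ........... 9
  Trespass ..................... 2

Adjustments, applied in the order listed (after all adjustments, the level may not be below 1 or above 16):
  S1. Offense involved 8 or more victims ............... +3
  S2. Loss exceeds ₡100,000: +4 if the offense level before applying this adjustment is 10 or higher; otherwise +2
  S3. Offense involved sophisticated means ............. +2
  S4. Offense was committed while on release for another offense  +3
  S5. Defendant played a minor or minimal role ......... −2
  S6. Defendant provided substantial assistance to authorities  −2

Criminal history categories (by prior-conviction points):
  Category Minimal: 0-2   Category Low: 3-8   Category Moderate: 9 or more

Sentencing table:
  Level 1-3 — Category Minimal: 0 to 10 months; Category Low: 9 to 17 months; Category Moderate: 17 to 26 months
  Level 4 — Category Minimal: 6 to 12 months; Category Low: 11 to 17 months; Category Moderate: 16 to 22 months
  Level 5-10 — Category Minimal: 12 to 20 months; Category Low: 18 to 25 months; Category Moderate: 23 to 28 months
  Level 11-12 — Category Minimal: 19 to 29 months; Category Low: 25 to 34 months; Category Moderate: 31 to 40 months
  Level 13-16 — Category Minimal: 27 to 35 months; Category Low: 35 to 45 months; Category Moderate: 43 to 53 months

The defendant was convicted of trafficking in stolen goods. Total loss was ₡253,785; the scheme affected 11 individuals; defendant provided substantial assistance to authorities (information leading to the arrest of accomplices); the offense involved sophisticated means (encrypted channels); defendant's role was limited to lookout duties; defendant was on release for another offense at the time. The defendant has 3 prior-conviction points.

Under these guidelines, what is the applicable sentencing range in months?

Base offense level for trafficking in stolen goods: 11.
S1 applies: 11 + 3 = 14.
S2 applies (level before this adjustment is 14 ≥ 10, so +4): 14 + 4 = 18.
S3 applies: 18 + 2 = 20.
S4 applies: 20 + 3 = 23.
S5 applies: 23 − 2 = 21.
S6 applies: 21 − 2 = 19.
Level 19 exceeds the maximum of 16; capped at 16.
Final offense level: 16.
Criminal history: 3 prior points → Category Low (3-8).
Level 16 falls in the 13-16 band.
Grid: Level 13-16 × Category Low = 35-45 months.

35-45 months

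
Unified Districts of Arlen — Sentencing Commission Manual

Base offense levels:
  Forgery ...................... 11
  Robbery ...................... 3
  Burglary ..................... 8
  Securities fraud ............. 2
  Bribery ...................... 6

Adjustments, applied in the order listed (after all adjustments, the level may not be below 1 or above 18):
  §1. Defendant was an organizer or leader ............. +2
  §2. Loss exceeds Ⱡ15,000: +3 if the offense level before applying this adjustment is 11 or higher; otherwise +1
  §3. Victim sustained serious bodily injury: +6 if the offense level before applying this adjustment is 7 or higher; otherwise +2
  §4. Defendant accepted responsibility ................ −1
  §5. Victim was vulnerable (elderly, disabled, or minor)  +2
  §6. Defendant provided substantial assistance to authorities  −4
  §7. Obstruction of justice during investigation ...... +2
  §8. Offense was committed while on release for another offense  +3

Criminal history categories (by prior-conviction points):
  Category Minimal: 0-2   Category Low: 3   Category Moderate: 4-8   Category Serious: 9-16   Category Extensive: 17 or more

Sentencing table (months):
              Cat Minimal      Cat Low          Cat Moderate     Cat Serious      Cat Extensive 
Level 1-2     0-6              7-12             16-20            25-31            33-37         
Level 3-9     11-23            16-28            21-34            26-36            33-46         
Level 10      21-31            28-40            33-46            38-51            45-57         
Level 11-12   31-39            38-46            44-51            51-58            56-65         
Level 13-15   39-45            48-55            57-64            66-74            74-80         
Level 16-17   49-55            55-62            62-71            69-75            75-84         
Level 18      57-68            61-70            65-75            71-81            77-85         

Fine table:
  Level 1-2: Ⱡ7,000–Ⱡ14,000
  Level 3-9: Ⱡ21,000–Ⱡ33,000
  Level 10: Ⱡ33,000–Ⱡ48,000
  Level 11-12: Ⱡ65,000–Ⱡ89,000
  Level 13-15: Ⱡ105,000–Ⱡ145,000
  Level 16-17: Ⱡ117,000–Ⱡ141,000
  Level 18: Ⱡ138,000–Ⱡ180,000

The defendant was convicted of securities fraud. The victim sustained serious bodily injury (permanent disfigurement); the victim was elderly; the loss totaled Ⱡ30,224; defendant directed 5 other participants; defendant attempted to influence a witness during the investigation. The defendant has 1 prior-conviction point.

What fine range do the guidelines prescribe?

Base offense level for securities fraud: 2.
§1 applies: 2 + 2 = 4.
§2 applies (level before this adjustment is 4 < 11, so +1): 4 + 1 = 5.
§3 applies (level before this adjustment is 5 < 7, so +2): 5 + 2 = 7.
§4 does not apply.
§5 applies: 7 + 2 = 9.
§7 applies: 9 + 2 = 11.
§8 does not apply.
Final offense level: 11.
Level 11 falls in the 11-12 band.
Fine table: Level 11-12 → Ⱡ65,000–Ⱡ89,000.

Ⱡ65,000–Ⱡ89,000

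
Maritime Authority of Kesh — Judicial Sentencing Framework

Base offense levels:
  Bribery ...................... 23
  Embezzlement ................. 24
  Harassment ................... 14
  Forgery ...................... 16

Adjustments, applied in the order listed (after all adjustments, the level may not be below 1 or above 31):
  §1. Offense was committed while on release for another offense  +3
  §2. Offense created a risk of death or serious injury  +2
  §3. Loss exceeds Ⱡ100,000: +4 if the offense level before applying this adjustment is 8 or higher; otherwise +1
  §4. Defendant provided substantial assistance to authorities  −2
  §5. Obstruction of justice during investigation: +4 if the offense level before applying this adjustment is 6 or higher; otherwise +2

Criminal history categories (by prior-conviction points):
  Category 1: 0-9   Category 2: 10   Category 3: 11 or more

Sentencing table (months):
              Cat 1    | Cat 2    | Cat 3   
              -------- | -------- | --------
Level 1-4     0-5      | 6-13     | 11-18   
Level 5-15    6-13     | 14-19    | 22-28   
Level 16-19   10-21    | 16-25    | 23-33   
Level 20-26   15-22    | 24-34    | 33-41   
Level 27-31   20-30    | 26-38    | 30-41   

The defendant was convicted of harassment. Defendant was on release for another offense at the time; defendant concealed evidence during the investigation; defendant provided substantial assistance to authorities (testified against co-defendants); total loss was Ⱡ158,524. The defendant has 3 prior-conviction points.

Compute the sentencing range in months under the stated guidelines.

Base offense level for harassment: 14.
§1 applies: 14 + 3 = 17.
§3 applies (level before this adjustment is 17 ≥ 8, so +4): 17 + 4 = 21.
§4 applies: 21 − 2 = 19.
§5 applies (level before this adjustment is 19 ≥ 6, so +4): 19 + 4 = 23.
Final offense level: 23.
Criminal history: 3 prior points → Category 1 (0-9).
Level 23 falls in the 20-26 band.
Grid: Level 20-26 × Category 1 = 15-22 months.

15-22 months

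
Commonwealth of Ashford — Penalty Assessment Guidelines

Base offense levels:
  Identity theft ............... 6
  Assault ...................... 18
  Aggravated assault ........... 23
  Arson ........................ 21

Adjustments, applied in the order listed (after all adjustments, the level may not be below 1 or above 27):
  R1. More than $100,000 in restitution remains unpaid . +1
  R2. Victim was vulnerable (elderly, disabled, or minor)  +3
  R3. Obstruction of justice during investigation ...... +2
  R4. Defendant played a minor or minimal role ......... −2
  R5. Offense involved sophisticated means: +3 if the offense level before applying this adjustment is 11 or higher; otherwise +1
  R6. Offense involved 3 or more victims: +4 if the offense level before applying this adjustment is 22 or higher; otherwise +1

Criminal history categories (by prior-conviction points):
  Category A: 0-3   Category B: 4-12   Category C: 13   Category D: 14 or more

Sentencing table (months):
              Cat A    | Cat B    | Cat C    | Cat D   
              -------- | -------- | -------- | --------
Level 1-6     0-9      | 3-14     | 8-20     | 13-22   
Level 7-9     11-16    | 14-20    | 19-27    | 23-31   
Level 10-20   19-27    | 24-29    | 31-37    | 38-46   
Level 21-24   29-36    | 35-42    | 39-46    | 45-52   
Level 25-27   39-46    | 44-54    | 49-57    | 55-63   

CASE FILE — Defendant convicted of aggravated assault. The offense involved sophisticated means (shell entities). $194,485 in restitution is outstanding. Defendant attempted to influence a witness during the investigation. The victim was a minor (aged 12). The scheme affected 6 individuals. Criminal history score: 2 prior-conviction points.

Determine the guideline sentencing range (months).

Base offense level for aggravated assault: 23.
R1 applies: 23 + 1 = 24.
R2 applies: 24 + 3 = 27.
R3 applies: 27 + 2 = 29.
R4 does not apply.
R5 applies (level before this adjustment is 29 ≥ 11, so +3): 29 + 3 = 32.
R6 applies (level before this adjustment is 32 ≥ 22, so +4): 32 + 4 = 36.
Level 36 exceeds the maximum of 27; capped at 27.
Final offense level: 27.
Criminal history: 2 prior points → Category A (0-3).
Level 27 falls in the 25-27 band.
Grid: Level 25-27 × Category A = 39-46 months.

39-46 months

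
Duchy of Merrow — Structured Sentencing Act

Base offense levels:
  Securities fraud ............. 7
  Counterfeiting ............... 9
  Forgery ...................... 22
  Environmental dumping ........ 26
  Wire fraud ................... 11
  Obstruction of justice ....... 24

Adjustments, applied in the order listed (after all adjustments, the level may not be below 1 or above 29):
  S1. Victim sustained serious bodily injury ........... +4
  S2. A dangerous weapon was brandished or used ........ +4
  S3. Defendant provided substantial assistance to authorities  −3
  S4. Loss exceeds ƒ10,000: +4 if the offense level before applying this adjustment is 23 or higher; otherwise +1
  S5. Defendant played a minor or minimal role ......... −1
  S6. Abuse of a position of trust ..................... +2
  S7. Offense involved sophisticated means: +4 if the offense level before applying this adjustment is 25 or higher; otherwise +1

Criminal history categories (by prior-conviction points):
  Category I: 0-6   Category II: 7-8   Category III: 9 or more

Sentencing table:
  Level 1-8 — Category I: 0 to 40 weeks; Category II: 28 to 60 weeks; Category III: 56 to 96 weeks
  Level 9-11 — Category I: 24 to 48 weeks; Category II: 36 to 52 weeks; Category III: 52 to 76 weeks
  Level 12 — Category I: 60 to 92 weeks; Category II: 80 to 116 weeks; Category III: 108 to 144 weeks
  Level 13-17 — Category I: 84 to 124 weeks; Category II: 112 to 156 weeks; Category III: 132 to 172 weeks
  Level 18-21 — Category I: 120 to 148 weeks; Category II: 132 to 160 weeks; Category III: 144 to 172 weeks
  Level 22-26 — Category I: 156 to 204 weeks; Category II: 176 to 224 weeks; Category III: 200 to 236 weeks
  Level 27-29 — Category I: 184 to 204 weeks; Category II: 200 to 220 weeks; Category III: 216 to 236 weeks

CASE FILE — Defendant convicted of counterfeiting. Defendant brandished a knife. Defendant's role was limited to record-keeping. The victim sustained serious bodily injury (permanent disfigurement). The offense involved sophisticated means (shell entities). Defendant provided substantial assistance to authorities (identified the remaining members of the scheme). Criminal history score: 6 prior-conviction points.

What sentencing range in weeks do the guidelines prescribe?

Base offense level for counterfeiting: 9.
S1 applies: 9 + 4 = 13.
S2 applies: 13 + 4 = 17.
S3 applies: 17 − 3 = 14.
S4 does not apply.
S5 applies: 14 − 1 = 13.
S7 applies (level before this adjustment is 13 < 25, so +1): 13 + 1 = 14.
Final offense level: 14.
Criminal history: 6 prior points → Category I (0-6).
Level 14 falls in the 13-17 band.
Grid: Level 13-17 × Category I = 84-124 weeks.

84-124 weeks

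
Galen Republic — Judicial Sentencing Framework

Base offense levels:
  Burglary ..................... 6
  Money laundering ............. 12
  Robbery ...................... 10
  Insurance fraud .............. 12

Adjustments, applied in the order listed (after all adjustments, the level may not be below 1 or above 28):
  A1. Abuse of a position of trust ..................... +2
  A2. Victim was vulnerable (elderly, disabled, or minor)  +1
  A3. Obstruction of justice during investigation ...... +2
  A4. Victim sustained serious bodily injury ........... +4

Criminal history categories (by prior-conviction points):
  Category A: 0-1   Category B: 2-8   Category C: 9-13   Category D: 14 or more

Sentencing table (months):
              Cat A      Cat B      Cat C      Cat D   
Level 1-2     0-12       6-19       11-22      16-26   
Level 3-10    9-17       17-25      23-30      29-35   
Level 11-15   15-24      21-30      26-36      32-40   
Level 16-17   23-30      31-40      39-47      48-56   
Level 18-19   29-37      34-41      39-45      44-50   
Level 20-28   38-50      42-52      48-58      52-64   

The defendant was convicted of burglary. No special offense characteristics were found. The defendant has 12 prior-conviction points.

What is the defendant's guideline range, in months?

23-30 months

Base offense level for burglary: 6.
Final offense level: 6.
Criminal history: 12 prior points → Category C (9-13).
Level 6 falls in the 3-10 band.
Grid: Level 3-10 × Category C = 23-30 months.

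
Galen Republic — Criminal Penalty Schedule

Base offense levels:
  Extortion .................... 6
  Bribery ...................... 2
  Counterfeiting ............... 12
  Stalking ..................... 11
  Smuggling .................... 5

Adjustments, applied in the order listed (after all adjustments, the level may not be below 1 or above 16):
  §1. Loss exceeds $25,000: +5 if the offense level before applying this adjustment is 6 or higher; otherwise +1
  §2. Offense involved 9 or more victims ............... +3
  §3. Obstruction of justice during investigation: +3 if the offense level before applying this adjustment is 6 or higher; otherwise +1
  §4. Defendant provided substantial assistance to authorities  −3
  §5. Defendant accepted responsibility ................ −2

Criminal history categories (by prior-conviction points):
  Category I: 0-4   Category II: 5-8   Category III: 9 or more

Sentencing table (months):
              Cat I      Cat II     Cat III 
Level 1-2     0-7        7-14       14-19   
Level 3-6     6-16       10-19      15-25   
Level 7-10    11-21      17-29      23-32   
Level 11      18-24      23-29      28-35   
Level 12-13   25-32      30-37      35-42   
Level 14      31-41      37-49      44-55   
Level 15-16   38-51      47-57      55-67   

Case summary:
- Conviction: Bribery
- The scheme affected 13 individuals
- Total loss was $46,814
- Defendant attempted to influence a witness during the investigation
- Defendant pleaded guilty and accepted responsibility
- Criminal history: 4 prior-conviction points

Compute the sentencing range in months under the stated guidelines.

11-21 months

Base offense level for bribery: 2.
§1 applies (level before this adjustment is 2 < 6, so +1): 2 + 1 = 3.
§2 applies: 3 + 3 = 6.
§3 applies (level before this adjustment is 6 ≥ 6, so +3): 6 + 3 = 9.
§4 does not apply.
§5 applies: 9 − 2 = 7.
Final offense level: 7.
Criminal history: 4 prior points → Category I (0-4).
Level 7 falls in the 7-10 band.
Grid: Level 7-10 × Category I = 11-21 months.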